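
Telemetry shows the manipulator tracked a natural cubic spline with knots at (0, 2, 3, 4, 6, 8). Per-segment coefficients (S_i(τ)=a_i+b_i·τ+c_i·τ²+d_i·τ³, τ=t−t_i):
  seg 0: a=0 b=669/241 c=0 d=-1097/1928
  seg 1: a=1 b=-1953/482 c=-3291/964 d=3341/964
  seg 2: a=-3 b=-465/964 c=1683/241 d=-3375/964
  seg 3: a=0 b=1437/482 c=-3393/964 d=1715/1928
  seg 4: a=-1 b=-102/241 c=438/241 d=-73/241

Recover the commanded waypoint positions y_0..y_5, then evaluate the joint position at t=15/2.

y_0 = S_0(0) = a_0 = 0
y_1 = S_1(0) = a_1 = 1
y_2 = S_2(0) = a_2 = -3
y_3 = S_3(0) = a_3 = 0
y_4 = S_4(0) = a_4 = -1
y_5 = S_4(2) = 3
t_q=15/2 is in segment 4 (τ=3/2); S_4(τ)=2761/1928

y_0=0 y_1=1 y_2=-3 y_3=0 y_4=-1 y_5=3
S(15/2) = 2761/1928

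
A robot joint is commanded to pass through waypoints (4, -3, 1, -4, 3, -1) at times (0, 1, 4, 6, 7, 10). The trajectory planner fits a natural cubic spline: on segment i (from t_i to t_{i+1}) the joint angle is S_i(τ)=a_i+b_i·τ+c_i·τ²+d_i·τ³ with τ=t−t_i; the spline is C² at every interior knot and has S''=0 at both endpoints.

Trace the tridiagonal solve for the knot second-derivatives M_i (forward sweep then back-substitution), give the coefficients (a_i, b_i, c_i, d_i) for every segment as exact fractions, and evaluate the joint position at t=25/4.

Δ: Δ0=-7, Δ1=4/3, Δ2=-5/2, Δ3=7, Δ4=-4/3
row 1: diag=8, rhs=50; c'=3/8, d'=25/4
row 2: denom=10−3·3/8=71/8; d'=(-23−3·25/4)/(71/8)=-334/71
row 3: denom=6−2·16/71=394/71; d'=(57−2·-334/71)/(394/71)=4715/394
row 4: denom=8−1·71/394=3081/394; d'=(-50−1·4715/394)/(3081/394)=-24415/3081
back: M4=-24415/3081
back: M3=4715/394−71/394·-24415/3081=41270/3081
back: M2=-334/71−16/71·41270/3081=-23794/3081
back: M1=25/4−3/8·-23794/3081=9393/1027
M: M0=0, M1=9393/1027, M2=-23794/3081, M3=41270/3081, M4=-24415/3081, M5=0
seg 0: a=4, c=M0/2=0, d=(M1−M0)/(6·1)=3131/2054, b=Δ0−h0·(2M0+M1)/6=-17509/2054
seg 1: a=-3, c=M1/2=9393/2054, d=(M2−M1)/(6·3)=-51973/55458, b=Δ1−h1·(2M1+M2)/6=-4058/1027
seg 2: a=1, c=M2/2=-11897/3081, d=(M3−M2)/(6·2)=5422/3081, b=Δ2−h2·(2M2+M3)/6=-287/158
seg 3: a=-4, c=M3/2=20635/3081, d=(M4−M3)/(6·1)=-21895/6162, b=Δ3−h3·(2M3+M4)/6=23759/6162
seg 4: a=3, c=M4/2=-24415/6162, d=(M5−M4)/(6·3)=24415/55458, b=Δ4−h4·(2M4+M5)/6=6769/1027
t_q=25/4 → seg 3, τ=1/4; S=-4+23759/6162·τ+20635/3081·τ²+-21895/6162·τ³=-351381/131456

  seg 0: a=4 b=-17509/2054 c=0 d=3131/2054
  seg 1: a=-3 b=-4058/1027 c=9393/2054 d=-51973/55458
  seg 2: a=1 b=-287/158 c=-11897/3081 d=5422/3081
  seg 3: a=-4 b=23759/6162 c=20635/3081 d=-21895/6162
  seg 4: a=3 b=6769/1027 c=-24415/6162 d=24415/55458
S(25/4) = -351381/131456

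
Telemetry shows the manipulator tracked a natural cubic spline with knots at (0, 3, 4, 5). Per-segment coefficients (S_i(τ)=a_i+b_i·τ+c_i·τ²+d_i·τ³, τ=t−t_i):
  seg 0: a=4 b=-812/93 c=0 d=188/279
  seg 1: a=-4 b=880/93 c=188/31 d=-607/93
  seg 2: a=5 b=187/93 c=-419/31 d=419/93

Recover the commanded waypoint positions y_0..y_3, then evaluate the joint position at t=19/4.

y_0=4 y_1=-4 y_2=5 y_3=-2
S(19/4) = 1599/1984

y_0 = S_0(0) = a_0 = 4
y_1 = S_1(0) = a_1 = -4
y_2 = S_2(0) = a_2 = 5
y_3 = S_2(1) = -2
t_q=19/4 is in segment 2 (τ=3/4); S_2(τ)=1599/1984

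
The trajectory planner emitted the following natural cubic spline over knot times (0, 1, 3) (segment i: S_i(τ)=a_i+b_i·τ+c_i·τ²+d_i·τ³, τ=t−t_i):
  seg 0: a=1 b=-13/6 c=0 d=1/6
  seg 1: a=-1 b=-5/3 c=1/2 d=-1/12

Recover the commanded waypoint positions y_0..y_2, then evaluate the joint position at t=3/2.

y_0 = S_0(0) = a_0 = 1
y_1 = S_1(0) = a_1 = -1
y_2 = S_1(2) = -3
t_q=3/2 is in segment 1 (τ=1/2); S_1(τ)=-55/32

y_0=1 y_1=-1 y_2=-3
S(3/2) = -55/32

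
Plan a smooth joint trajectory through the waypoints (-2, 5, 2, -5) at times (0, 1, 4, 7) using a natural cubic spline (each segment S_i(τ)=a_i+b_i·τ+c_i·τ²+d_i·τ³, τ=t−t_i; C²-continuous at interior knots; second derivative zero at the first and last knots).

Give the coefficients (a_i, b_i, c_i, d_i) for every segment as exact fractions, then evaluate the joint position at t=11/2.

Δ: Δ0=7, Δ1=-1, Δ2=-7/3
row 1: diag=8, rhs=-48; c'=3/8, d'=-6
row 2: denom=12−3·3/8=87/8; d'=(-8−3·-6)/(87/8)=80/87
back: M2=80/87
back: M1=-6−3/8·80/87=-184/29
M: M0=0, M1=-184/29, M2=80/87, M3=0
seg 0: a=-2, c=M0/2=0, d=(M1−M0)/(6·1)=-92/87, b=Δ0−h0·(2M0+M1)/6=701/87
seg 1: a=5, c=M1/2=-92/29, d=(M2−M1)/(6·3)=316/783, b=Δ1−h1·(2M1+M2)/6=425/87
seg 2: a=2, c=M2/2=40/87, d=(M3−M2)/(6·3)=-40/783, b=Δ2−h2·(2M2+M3)/6=-283/87
t_q=11/2 → seg 2, τ=3/2; S=2+-283/87·τ+40/87·τ²+-40/783·τ³=-117/58

  seg 0: a=-2 b=701/87 c=0 d=-92/87
  seg 1: a=5 b=425/87 c=-92/29 d=316/783
  seg 2: a=2 b=-283/87 c=40/87 d=-40/783
S(11/2) = -117/58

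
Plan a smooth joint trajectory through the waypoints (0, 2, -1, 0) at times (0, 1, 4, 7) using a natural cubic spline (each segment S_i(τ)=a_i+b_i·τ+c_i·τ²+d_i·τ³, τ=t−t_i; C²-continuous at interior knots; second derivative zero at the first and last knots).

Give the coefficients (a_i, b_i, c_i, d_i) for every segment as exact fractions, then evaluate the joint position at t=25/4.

  seg 0: a=0 b=214/87 c=0 d=-40/87
  seg 1: a=2 b=94/87 c=-40/29 d=179/783
  seg 2: a=-1 b=-89/87 c=59/87 d=-59/783
S(25/4) = -1349/1856

Δ: Δ0=2, Δ1=-1, Δ2=1/3
row 1: diag=8, rhs=-18; c'=3/8, d'=-9/4
row 2: denom=12−3·3/8=87/8; d'=(8−3·-9/4)/(87/8)=118/87
back: M2=118/87
back: M1=-9/4−3/8·118/87=-80/29
M: M0=0, M1=-80/29, M2=118/87, M3=0
seg 0: a=0, c=M0/2=0, d=(M1−M0)/(6·1)=-40/87, b=Δ0−h0·(2M0+M1)/6=214/87
seg 1: a=2, c=M1/2=-40/29, d=(M2−M1)/(6·3)=179/783, b=Δ1−h1·(2M1+M2)/6=94/87
seg 2: a=-1, c=M2/2=59/87, d=(M3−M2)/(6·3)=-59/783, b=Δ2−h2·(2M2+M3)/6=-89/87
t_q=25/4 → seg 2, τ=9/4; S=-1+-89/87·τ+59/87·τ²+-59/783·τ³=-1349/1856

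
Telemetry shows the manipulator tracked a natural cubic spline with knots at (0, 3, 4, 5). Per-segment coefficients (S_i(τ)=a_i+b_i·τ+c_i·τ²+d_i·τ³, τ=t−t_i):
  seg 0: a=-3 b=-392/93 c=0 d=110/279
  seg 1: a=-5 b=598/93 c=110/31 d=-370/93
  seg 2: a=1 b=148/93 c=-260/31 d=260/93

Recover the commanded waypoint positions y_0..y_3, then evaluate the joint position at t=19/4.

y_0=-3 y_1=-5 y_2=1 y_3=-3
S(19/4) = -667/496

y_0 = S_0(0) = a_0 = -3
y_1 = S_1(0) = a_1 = -5
y_2 = S_2(0) = a_2 = 1
y_3 = S_2(1) = -3
t_q=19/4 is in segment 2 (τ=3/4); S_2(τ)=-667/496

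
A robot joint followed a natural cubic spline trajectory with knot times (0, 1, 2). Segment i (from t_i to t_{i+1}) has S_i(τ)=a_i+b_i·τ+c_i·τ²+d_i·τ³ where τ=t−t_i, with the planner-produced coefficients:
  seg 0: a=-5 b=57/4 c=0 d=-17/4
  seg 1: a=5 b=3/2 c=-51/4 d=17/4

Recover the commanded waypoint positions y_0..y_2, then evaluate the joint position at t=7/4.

y_0 = S_0(0) = a_0 = -5
y_1 = S_1(0) = a_1 = 5
y_2 = S_1(1) = -2
t_q=7/4 is in segment 1 (τ=3/4); S_1(τ)=191/256

y_0=-5 y_1=5 y_2=-2
S(7/4) = 191/256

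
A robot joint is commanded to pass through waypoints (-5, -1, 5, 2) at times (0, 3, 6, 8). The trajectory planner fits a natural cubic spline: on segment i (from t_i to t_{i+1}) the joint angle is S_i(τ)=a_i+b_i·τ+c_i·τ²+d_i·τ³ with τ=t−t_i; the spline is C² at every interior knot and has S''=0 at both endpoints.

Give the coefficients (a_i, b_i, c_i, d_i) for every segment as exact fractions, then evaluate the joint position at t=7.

Δ: Δ0=4/3, Δ1=2, Δ2=-3/2
row 1: diag=12, rhs=4; c'=1/4, d'=1/3
row 2: denom=10−3·1/4=37/4; d'=(-21−3·1/3)/(37/4)=-88/37
back: M2=-88/37
back: M1=1/3−1/4·-88/37=103/111
M: M0=0, M1=103/111, M2=-88/37, M3=0
seg 0: a=-5, c=M0/2=0, d=(M1−M0)/(6·3)=103/1998, b=Δ0−h0·(2M0+M1)/6=193/222
seg 1: a=-1, c=M1/2=103/222, d=(M2−M1)/(6·3)=-367/1998, b=Δ1−h1·(2M1+M2)/6=251/111
seg 2: a=5, c=M2/2=-44/37, d=(M3−M2)/(6·2)=22/111, b=Δ2−h2·(2M2+M3)/6=19/222
t_q=7 → seg 2, τ=1; S=5+19/222·τ+-44/37·τ²+22/111·τ³=303/74

  seg 0: a=-5 b=193/222 c=0 d=103/1998
  seg 1: a=-1 b=251/111 c=103/222 d=-367/1998
  seg 2: a=5 b=19/222 c=-44/37 d=22/111
S(7) = 303/74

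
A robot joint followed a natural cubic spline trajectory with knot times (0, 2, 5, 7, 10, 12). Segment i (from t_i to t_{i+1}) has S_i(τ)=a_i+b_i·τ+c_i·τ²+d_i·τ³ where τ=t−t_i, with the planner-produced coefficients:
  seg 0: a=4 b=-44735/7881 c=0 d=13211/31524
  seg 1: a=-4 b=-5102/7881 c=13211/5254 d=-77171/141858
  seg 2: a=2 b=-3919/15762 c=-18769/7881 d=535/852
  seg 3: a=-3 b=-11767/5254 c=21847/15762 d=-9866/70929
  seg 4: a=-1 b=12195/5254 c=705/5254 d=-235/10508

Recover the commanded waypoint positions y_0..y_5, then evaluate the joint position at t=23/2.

y_0 = S_0(0) = a_0 = 4
y_1 = S_1(0) = a_1 = -4
y_2 = S_2(0) = a_2 = 2
y_3 = S_3(0) = a_3 = -3
y_4 = S_4(0) = a_4 = -1
y_5 = S_4(2) = 4
t_q=23/2 is in segment 4 (τ=3/2); S_4(τ)=227651/84064

y_0=4 y_1=-4 y_2=2 y_3=-3 y_4=-1 y_5=4
S(23/2) = 227651/84064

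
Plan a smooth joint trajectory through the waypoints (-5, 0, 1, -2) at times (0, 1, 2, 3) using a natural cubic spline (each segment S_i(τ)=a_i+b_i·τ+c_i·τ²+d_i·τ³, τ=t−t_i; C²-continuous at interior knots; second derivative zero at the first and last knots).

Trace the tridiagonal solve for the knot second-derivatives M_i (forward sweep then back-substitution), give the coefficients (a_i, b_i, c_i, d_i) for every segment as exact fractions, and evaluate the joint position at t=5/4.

  seg 0: a=-5 b=29/5 c=0 d=-4/5
  seg 1: a=0 b=17/5 c=-12/5 d=0
  seg 2: a=1 b=-7/5 c=-12/5 d=4/5
S(5/4) = 7/10

Δ: Δ0=5, Δ1=1, Δ2=-3
row 1: diag=4, rhs=-24; c'=1/4, d'=-6
row 2: denom=4−1·1/4=15/4; d'=(-24−1·-6)/(15/4)=-24/5
back: M2=-24/5
back: M1=-6−1/4·-24/5=-24/5
M: M0=0, M1=-24/5, M2=-24/5, M3=0
seg 0: a=-5, c=M0/2=0, d=(M1−M0)/(6·1)=-4/5, b=Δ0−h0·(2M0+M1)/6=29/5
seg 1: a=0, c=M1/2=-12/5, d=(M2−M1)/(6·1)=0, b=Δ1−h1·(2M1+M2)/6=17/5
seg 2: a=1, c=M2/2=-12/5, d=(M3−M2)/(6·1)=4/5, b=Δ2−h2·(2M2+M3)/6=-7/5
t_q=5/4 → seg 1, τ=1/4; S=0+17/5·τ+-12/5·τ²+0·τ³=7/10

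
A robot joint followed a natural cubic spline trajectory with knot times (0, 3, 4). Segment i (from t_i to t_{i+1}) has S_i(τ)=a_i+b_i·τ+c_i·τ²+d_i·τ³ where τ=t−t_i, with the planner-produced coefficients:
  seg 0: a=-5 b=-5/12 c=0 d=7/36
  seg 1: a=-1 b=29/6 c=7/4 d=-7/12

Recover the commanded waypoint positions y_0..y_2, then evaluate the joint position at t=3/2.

y_0=-5 y_1=-1 y_2=5
S(3/2) = -159/32

y_0 = S_0(0) = a_0 = -5
y_1 = S_1(0) = a_1 = -1
y_2 = S_1(1) = 5
t_q=3/2 is in segment 0 (τ=3/2); S_0(τ)=-159/32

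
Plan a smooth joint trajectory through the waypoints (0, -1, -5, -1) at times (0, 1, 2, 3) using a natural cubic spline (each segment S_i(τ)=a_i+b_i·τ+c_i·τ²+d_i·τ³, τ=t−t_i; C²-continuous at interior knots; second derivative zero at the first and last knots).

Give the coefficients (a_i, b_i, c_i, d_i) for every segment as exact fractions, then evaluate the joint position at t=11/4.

  seg 0: a=0 b=1/3 c=0 d=-4/3
  seg 1: a=-1 b=-11/3 c=-4 d=11/3
  seg 2: a=-5 b=-2/3 c=7 d=-7/3
S(11/4) = -163/64

Δ: Δ0=-1, Δ1=-4, Δ2=4
row 1: diag=4, rhs=-18; c'=1/4, d'=-9/2
row 2: denom=4−1·1/4=15/4; d'=(48−1·-9/2)/(15/4)=14
back: M2=14
back: M1=-9/2−1/4·14=-8
M: M0=0, M1=-8, M2=14, M3=0
seg 0: a=0, c=M0/2=0, d=(M1−M0)/(6·1)=-4/3, b=Δ0−h0·(2M0+M1)/6=1/3
seg 1: a=-1, c=M1/2=-4, d=(M2−M1)/(6·1)=11/3, b=Δ1−h1·(2M1+M2)/6=-11/3
seg 2: a=-5, c=M2/2=7, d=(M3−M2)/(6·1)=-7/3, b=Δ2−h2·(2M2+M3)/6=-2/3
t_q=11/4 → seg 2, τ=3/4; S=-5+-2/3·τ+7·τ²+-7/3·τ³=-163/64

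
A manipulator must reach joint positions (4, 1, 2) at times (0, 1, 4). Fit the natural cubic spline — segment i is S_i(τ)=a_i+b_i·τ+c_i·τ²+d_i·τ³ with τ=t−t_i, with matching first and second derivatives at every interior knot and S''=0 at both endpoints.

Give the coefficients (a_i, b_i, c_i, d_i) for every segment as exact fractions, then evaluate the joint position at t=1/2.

  seg 0: a=4 b=-41/12 c=0 d=5/12
  seg 1: a=1 b=-13/6 c=5/4 d=-5/36
S(1/2) = 75/32

Δ: Δ0=-3, Δ1=1/3
row 1: diag=8, rhs=20; c'=3/8, d'=5/2
back: M1=5/2
M: M0=0, M1=5/2, M2=0
seg 0: a=4, c=M0/2=0, d=(M1−M0)/(6·1)=5/12, b=Δ0−h0·(2M0+M1)/6=-41/12
seg 1: a=1, c=M1/2=5/4, d=(M2−M1)/(6·3)=-5/36, b=Δ1−h1·(2M1+M2)/6=-13/6
t_q=1/2 → seg 0, τ=1/2; S=4+-41/12·τ+0·τ²+5/12·τ³=75/32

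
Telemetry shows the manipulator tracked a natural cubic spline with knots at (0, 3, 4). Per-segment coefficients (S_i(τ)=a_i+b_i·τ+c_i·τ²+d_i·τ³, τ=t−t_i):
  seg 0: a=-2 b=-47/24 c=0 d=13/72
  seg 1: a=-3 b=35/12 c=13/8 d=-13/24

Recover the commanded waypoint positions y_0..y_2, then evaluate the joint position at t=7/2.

y_0=-2 y_1=-3 y_2=1
S(7/2) = -77/64

y_0 = S_0(0) = a_0 = -2
y_1 = S_1(0) = a_1 = -3
y_2 = S_1(1) = 1
t_q=7/2 is in segment 1 (τ=1/2); S_1(τ)=-77/64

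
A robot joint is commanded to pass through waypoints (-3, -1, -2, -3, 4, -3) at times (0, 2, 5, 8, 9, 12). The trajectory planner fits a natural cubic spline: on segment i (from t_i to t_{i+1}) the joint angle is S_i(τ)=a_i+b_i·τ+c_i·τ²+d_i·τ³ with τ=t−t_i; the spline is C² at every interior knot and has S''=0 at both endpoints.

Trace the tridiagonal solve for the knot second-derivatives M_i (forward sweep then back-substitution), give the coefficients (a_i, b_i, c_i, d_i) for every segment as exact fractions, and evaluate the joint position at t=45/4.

Δ: Δ0=1, Δ1=-1/3, Δ2=-1/3, Δ3=7, Δ4=-7/3
row 1: diag=10, rhs=-8; c'=3/10, d'=-4/5
row 2: denom=12−3·3/10=111/10; d'=(0−3·-4/5)/(111/10)=8/37
row 3: denom=8−3·10/37=266/37; d'=(44−3·8/37)/(266/37)=802/133
row 4: denom=8−1·37/266=2091/266; d'=(-56−1·802/133)/(2091/266)=-5500/697
back: M4=-5500/697
back: M3=802/133−37/266·-5500/697=4968/697
back: M2=8/37−10/37·4968/697=-1192/697
back: M1=-4/5−3/10·-1192/697=-200/697
M: M0=0, M1=-200/697, M2=-1192/697, M3=4968/697, M4=-5500/697, M5=0
seg 0: a=-3, c=M0/2=0, d=(M1−M0)/(6·2)=-50/2091, b=Δ0−h0·(2M0+M1)/6=2291/2091
seg 1: a=-1, c=M1/2=-100/697, d=(M2−M1)/(6·3)=-496/6273, b=Δ1−h1·(2M1+M2)/6=1691/2091
seg 2: a=-2, c=M2/2=-596/697, d=(M3−M2)/(6·3)=3080/6273, b=Δ2−h2·(2M2+M3)/6=-269/123
seg 3: a=-3, c=M3/2=2484/697, d=(M4−M3)/(6·1)=-5234/2091, b=Δ3−h3·(2M3+M4)/6=12419/2091
seg 4: a=4, c=M4/2=-2750/697, d=(M5−M4)/(6·3)=2750/6273, b=Δ4−h4·(2M4+M5)/6=11621/2091
t_q=45/4 → seg 4, τ=9/4; S=4+11621/2091·τ+-2750/697·τ²+2750/6273·τ³=33995/22304

  seg 0: a=-3 b=2291/2091 c=0 d=-50/2091
  seg 1: a=-1 b=1691/2091 c=-100/697 d=-496/6273
  seg 2: a=-2 b=-269/123 c=-596/697 d=3080/6273
  seg 3: a=-3 b=12419/2091 c=2484/697 d=-5234/2091
  seg 4: a=4 b=11621/2091 c=-2750/697 d=2750/6273
S(45/4) = 33995/22304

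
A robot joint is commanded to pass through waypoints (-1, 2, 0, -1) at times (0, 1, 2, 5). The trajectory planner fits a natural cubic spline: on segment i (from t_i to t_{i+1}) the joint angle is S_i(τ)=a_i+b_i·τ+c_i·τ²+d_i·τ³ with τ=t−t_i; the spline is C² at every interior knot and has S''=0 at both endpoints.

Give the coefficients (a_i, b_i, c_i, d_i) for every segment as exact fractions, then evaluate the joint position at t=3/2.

Δ: Δ0=3, Δ1=-2, Δ2=-1/3
row 1: diag=4, rhs=-30; c'=1/4, d'=-15/2
row 2: denom=8−1·1/4=31/4; d'=(10−1·-15/2)/(31/4)=70/31
back: M2=70/31
back: M1=-15/2−1/4·70/31=-250/31
M: M0=0, M1=-250/31, M2=70/31, M3=0
seg 0: a=-1, c=M0/2=0, d=(M1−M0)/(6·1)=-125/93, b=Δ0−h0·(2M0+M1)/6=404/93
seg 1: a=2, c=M1/2=-125/31, d=(M2−M1)/(6·1)=160/93, b=Δ1−h1·(2M1+M2)/6=29/93
seg 2: a=0, c=M2/2=35/31, d=(M3−M2)/(6·3)=-35/279, b=Δ2−h2·(2M2+M3)/6=-241/93
t_q=3/2 → seg 1, τ=1/2; S=2+29/93·τ+-125/31·τ²+160/93·τ³=169/124

  seg 0: a=-1 b=404/93 c=0 d=-125/93
  seg 1: a=2 b=29/93 c=-125/31 d=160/93
  seg 2: a=0 b=-241/93 c=35/31 d=-35/279
S(3/2) = 169/124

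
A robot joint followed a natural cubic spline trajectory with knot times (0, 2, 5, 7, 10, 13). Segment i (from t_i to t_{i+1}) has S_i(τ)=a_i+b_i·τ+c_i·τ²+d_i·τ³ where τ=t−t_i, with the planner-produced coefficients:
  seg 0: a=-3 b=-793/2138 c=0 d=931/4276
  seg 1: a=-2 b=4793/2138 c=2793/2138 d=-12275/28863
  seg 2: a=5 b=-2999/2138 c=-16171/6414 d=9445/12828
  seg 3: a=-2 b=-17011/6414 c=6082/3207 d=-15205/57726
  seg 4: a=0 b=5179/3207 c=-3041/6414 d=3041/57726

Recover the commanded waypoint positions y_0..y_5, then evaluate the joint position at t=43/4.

y_0=-3 y_1=-2 y_2=5 y_3=-2 y_4=0 y_5=2
S(43/4) = 132277/136832

y_0 = S_0(0) = a_0 = -3
y_1 = S_1(0) = a_1 = -2
y_2 = S_2(0) = a_2 = 5
y_3 = S_3(0) = a_3 = -2
y_4 = S_4(0) = a_4 = 0
y_5 = S_4(3) = 2
t_q=43/4 is in segment 4 (τ=3/4); S_4(τ)=132277/136832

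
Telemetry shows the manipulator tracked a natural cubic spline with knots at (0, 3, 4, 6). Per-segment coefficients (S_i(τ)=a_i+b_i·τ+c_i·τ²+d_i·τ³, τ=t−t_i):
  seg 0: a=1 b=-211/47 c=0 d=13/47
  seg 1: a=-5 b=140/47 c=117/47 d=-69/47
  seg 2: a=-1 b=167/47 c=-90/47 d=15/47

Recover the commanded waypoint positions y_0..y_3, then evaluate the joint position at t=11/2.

y_0=1 y_1=-5 y_2=-1 y_3=1
S(11/2) = 413/376

y_0 = S_0(0) = a_0 = 1
y_1 = S_1(0) = a_1 = -5
y_2 = S_2(0) = a_2 = -1
y_3 = S_2(2) = 1
t_q=11/2 is in segment 2 (τ=3/2); S_2(τ)=413/376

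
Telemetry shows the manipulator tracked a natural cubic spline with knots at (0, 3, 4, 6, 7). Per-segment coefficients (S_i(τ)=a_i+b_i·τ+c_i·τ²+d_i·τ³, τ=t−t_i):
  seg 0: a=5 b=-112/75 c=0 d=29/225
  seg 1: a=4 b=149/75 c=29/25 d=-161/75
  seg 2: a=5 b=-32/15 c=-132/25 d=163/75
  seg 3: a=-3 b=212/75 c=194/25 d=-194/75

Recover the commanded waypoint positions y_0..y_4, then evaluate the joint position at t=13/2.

y_0 = S_0(0) = a_0 = 5
y_1 = S_1(0) = a_1 = 4
y_2 = S_2(0) = a_2 = 5
y_3 = S_3(0) = a_3 = -3
y_4 = S_3(1) = 5
t_q=13/2 is in segment 3 (τ=1/2); S_3(τ)=3/100

y_0=5 y_1=4 y_2=5 y_3=-3 y_4=5
S(13/2) = 3/100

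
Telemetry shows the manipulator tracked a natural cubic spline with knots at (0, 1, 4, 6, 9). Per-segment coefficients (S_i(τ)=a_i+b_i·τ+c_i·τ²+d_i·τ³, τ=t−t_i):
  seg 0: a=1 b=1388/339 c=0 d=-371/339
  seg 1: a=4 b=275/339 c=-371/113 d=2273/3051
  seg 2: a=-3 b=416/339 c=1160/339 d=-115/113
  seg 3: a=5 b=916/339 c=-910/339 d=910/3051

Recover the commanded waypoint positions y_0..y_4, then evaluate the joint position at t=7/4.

y_0 = S_0(0) = a_0 = 1
y_1 = S_1(0) = a_1 = 4
y_2 = S_2(0) = a_2 = -3
y_3 = S_3(0) = a_3 = 5
y_4 = S_3(3) = -3
t_q=7/4 is in segment 1 (τ=3/4); S_1(τ)=22245/7232

y_0=1 y_1=4 y_2=-3 y_3=5 y_4=-3
S(7/4) = 22245/7232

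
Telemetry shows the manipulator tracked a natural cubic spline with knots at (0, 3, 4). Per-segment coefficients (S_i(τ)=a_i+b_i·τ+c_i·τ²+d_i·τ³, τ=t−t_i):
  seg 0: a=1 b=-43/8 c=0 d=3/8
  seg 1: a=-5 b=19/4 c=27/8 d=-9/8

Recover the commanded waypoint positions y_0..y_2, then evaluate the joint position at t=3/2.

y_0 = S_0(0) = a_0 = 1
y_1 = S_1(0) = a_1 = -5
y_2 = S_1(1) = 2
t_q=3/2 is in segment 0 (τ=3/2); S_0(τ)=-371/64

y_0=1 y_1=-5 y_2=2
S(3/2) = -371/64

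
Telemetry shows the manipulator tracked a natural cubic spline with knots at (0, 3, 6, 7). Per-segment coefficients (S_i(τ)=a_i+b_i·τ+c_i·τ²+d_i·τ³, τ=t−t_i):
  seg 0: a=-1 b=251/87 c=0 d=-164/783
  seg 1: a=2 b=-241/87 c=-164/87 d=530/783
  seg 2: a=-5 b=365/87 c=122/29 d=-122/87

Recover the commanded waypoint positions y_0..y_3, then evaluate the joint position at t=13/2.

y_0 = S_0(0) = a_0 = -1
y_1 = S_1(0) = a_1 = 2
y_2 = S_2(0) = a_2 = -5
y_3 = S_2(1) = 2
t_q=13/2 is in segment 2 (τ=1/2); S_2(τ)=-235/116

y_0=-1 y_1=2 y_2=-5 y_3=2
S(13/2) = -235/116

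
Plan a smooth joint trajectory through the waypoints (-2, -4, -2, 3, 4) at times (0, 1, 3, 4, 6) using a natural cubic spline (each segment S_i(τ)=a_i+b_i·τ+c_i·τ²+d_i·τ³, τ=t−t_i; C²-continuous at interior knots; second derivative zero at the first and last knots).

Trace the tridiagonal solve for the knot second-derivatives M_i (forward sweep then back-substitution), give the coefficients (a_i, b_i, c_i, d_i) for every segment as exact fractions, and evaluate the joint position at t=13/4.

Δ: Δ0=-2, Δ1=1, Δ2=5, Δ3=1/2
row 1: diag=6, rhs=18; c'=1/3, d'=3
row 2: denom=6−2·1/3=16/3; d'=(24−2·3)/(16/3)=27/8
row 3: denom=6−1·3/16=93/16; d'=(-27−1·27/8)/(93/16)=-162/31
back: M3=-162/31
back: M2=27/8−3/16·-162/31=135/31
back: M1=3−1/3·135/31=48/31
M: M0=0, M1=48/31, M2=135/31, M3=-162/31, M4=0
seg 0: a=-2, c=M0/2=0, d=(M1−M0)/(6·1)=8/31, b=Δ0−h0·(2M0+M1)/6=-70/31
seg 1: a=-4, c=M1/2=24/31, d=(M2−M1)/(6·2)=29/124, b=Δ1−h1·(2M1+M2)/6=-46/31
seg 2: a=-2, c=M2/2=135/62, d=(M3−M2)/(6·1)=-99/62, b=Δ2−h2·(2M2+M3)/6=137/31
seg 3: a=3, c=M3/2=-81/31, d=(M4−M3)/(6·2)=27/62, b=Δ3−h3·(2M3+M4)/6=247/62
t_q=13/4 → seg 2, τ=1/4; S=-2+137/31·τ+135/62·τ²+-99/62·τ³=-3111/3968

  seg 0: a=-2 b=-70/31 c=0 d=8/31
  seg 1: a=-4 b=-46/31 c=24/31 d=29/124
  seg 2: a=-2 b=137/31 c=135/62 d=-99/62
  seg 3: a=3 b=247/62 c=-81/31 d=27/62
S(13/4) = -3111/3968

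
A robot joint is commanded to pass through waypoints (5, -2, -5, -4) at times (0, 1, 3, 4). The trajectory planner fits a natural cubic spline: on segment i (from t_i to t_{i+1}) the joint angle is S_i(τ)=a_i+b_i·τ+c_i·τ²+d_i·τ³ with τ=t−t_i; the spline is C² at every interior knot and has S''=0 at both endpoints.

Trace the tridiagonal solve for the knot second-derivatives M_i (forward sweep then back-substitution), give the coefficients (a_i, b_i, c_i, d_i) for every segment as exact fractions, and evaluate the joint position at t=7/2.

Δ: Δ0=-7, Δ1=-3/2, Δ2=1
row 1: diag=6, rhs=33; c'=1/3, d'=11/2
row 2: denom=6−2·1/3=16/3; d'=(15−2·11/2)/(16/3)=3/4
back: M2=3/4
back: M1=11/2−1/3·3/4=21/4
M: M0=0, M1=21/4, M2=3/4, M3=0
seg 0: a=5, c=M0/2=0, d=(M1−M0)/(6·1)=7/8, b=Δ0−h0·(2M0+M1)/6=-63/8
seg 1: a=-2, c=M1/2=21/8, d=(M2−M1)/(6·2)=-3/8, b=Δ1−h1·(2M1+M2)/6=-21/4
seg 2: a=-5, c=M2/2=3/8, d=(M3−M2)/(6·1)=-1/8, b=Δ2−h2·(2M2+M3)/6=3/4
t_q=7/2 → seg 2, τ=1/2; S=-5+3/4·τ+3/8·τ²+-1/8·τ³=-291/64

  seg 0: a=5 b=-63/8 c=0 d=7/8
  seg 1: a=-2 b=-21/4 c=21/8 d=-3/8
  seg 2: a=-5 b=3/4 c=3/8 d=-1/8
S(7/2) = -291/64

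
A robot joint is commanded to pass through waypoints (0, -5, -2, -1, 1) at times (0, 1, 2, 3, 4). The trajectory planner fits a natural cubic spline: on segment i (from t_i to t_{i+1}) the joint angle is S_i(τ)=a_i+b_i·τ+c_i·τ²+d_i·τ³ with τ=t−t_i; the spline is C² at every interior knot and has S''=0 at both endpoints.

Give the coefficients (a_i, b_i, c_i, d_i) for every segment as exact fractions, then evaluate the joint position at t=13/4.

Δ: Δ0=-5, Δ1=3, Δ2=1, Δ3=2
row 1: diag=4, rhs=48; c'=1/4, d'=12
row 2: denom=4−1·1/4=15/4; d'=(-12−1·12)/(15/4)=-32/5
row 3: denom=4−1·4/15=56/15; d'=(6−1·-32/5)/(56/15)=93/28
back: M3=93/28
back: M2=-32/5−4/15·93/28=-51/7
back: M1=12−1/4·-51/7=387/28
M: M0=0, M1=387/28, M2=-51/7, M3=93/28, M4=0
seg 0: a=0, c=M0/2=0, d=(M1−M0)/(6·1)=129/56, b=Δ0−h0·(2M0+M1)/6=-409/56
seg 1: a=-5, c=M1/2=387/56, d=(M2−M1)/(6·1)=-197/56, b=Δ1−h1·(2M1+M2)/6=-11/28
seg 2: a=-2, c=M2/2=-51/14, d=(M3−M2)/(6·1)=99/56, b=Δ2−h2·(2M2+M3)/6=23/8
seg 3: a=-1, c=M3/2=93/56, d=(M4−M3)/(6·1)=-31/56, b=Δ3−h3·(2M3+M4)/6=25/28
t_q=13/4 → seg 3, τ=1/4; S=-1+25/28·τ+93/56·τ²+-31/56·τ³=-349/512

  seg 0: a=0 b=-409/56 c=0 d=129/56
  seg 1: a=-5 b=-11/28 c=387/56 d=-197/56
  seg 2: a=-2 b=23/8 c=-51/14 d=99/56
  seg 3: a=-1 b=25/28 c=93/56 d=-31/56
S(13/4) = -349/512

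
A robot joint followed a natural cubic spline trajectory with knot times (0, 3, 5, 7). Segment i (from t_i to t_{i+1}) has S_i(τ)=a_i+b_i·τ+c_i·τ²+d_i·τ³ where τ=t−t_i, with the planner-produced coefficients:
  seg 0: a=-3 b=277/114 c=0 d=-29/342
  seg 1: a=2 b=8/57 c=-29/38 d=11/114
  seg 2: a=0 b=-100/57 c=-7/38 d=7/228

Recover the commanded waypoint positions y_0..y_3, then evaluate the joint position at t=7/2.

y_0 = S_0(0) = a_0 = -3
y_1 = S_1(0) = a_1 = 2
y_2 = S_2(0) = a_2 = 0
y_3 = S_2(2) = -4
t_q=7/2 is in segment 1 (τ=1/2); S_1(τ)=575/304

y_0=-3 y_1=2 y_2=0 y_3=-4
S(7/2) = 575/304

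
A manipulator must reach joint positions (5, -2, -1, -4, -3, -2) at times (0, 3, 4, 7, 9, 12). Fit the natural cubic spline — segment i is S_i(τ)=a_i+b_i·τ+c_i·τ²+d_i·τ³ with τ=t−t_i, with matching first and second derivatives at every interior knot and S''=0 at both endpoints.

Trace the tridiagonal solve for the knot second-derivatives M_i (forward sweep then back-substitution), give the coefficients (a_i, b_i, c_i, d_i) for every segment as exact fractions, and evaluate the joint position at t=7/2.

  seg 0: a=5 b=-1107/296 c=0 d=1249/7992
  seg 1: a=-2 b=71/148 c=1249/888 d=-787/888
  seg 2: a=-1 b=563/888 c=-139/111 d=1885/7992
  seg 3: a=-4 b=-227/444 c=773/888 d=-27/148
  seg 4: a=-3 b=347/444 c=-199/888 d=199/7992
S(7/2) = -10793/7104

Δ: Δ0=-7/3, Δ1=1, Δ2=-1, Δ3=1/2, Δ4=1/3
row 1: diag=8, rhs=20; c'=1/8, d'=5/2
row 2: denom=8−1·1/8=63/8; d'=(-12−1·5/2)/(63/8)=-116/63
row 3: denom=10−3·8/21=62/7; d'=(9−3·-116/63)/(62/7)=305/186
row 4: denom=10−2·7/31=296/31; d'=(-1−2·305/186)/(296/31)=-199/444
back: M4=-199/444
back: M3=305/186−7/31·-199/444=773/444
back: M2=-116/63−8/21·773/444=-278/111
back: M1=5/2−1/8·-278/111=1249/444
M: M0=0, M1=1249/444, M2=-278/111, M3=773/444, M4=-199/444, M5=0
seg 0: a=5, c=M0/2=0, d=(M1−M0)/(6·3)=1249/7992, b=Δ0−h0·(2M0+M1)/6=-1107/296
seg 1: a=-2, c=M1/2=1249/888, d=(M2−M1)/(6·1)=-787/888, b=Δ1−h1·(2M1+M2)/6=71/148
seg 2: a=-1, c=M2/2=-139/111, d=(M3−M2)/(6·3)=1885/7992, b=Δ2−h2·(2M2+M3)/6=563/888
seg 3: a=-4, c=M3/2=773/888, d=(M4−M3)/(6·2)=-27/148, b=Δ3−h3·(2M3+M4)/6=-227/444
seg 4: a=-3, c=M4/2=-199/888, d=(M5−M4)/(6·3)=199/7992, b=Δ4−h4·(2M4+M5)/6=347/444
t_q=7/2 → seg 1, τ=1/2; S=-2+71/148·τ+1249/888·τ²+-787/888·τ³=-10793/7104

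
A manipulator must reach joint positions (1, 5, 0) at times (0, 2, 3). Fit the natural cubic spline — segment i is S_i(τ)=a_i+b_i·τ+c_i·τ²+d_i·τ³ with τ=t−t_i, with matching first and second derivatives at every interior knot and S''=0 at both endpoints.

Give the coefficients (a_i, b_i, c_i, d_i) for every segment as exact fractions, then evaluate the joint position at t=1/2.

  seg 0: a=1 b=13/3 c=0 d=-7/12
  seg 1: a=5 b=-8/3 c=-7/2 d=7/6
S(1/2) = 99/32

Δ: Δ0=2, Δ1=-5
row 1: diag=6, rhs=-42; c'=1/6, d'=-7
back: M1=-7
M: M0=0, M1=-7, M2=0
seg 0: a=1, c=M0/2=0, d=(M1−M0)/(6·2)=-7/12, b=Δ0−h0·(2M0+M1)/6=13/3
seg 1: a=5, c=M1/2=-7/2, d=(M2−M1)/(6·1)=7/6, b=Δ1−h1·(2M1+M2)/6=-8/3
t_q=1/2 → seg 0, τ=1/2; S=1+13/3·τ+0·τ²+-7/12·τ³=99/32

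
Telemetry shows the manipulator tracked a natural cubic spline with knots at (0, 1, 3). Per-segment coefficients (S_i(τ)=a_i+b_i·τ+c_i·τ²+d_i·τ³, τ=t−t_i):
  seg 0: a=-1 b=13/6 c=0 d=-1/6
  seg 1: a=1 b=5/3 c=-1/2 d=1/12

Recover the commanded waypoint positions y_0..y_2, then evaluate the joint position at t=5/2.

y_0=-1 y_1=1 y_2=3
S(5/2) = 85/32

y_0 = S_0(0) = a_0 = -1
y_1 = S_1(0) = a_1 = 1
y_2 = S_1(2) = 3
t_q=5/2 is in segment 1 (τ=3/2); S_1(τ)=85/32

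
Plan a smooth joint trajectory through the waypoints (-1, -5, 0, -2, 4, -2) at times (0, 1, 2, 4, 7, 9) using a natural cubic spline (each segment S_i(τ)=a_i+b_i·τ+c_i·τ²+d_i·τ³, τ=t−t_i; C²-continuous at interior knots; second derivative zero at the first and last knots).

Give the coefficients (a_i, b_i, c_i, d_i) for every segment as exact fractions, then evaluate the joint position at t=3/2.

Δ: Δ0=-4, Δ1=5, Δ2=-1, Δ3=2, Δ4=-3
row 1: diag=4, rhs=54; c'=1/4, d'=27/2
row 2: denom=6−1·1/4=23/4; d'=(-36−1·27/2)/(23/4)=-198/23
row 3: denom=10−2·8/23=214/23; d'=(18−2·-198/23)/(214/23)=405/107
row 4: denom=10−3·69/214=1933/214; d'=(-30−3·405/107)/(1933/214)=-8850/1933
back: M4=-8850/1933
back: M3=405/107−69/214·-8850/1933=10170/1933
back: M2=-198/23−8/23·10170/1933=-20178/1933
back: M1=27/2−1/4·-20178/1933=31140/1933
M: M0=0, M1=31140/1933, M2=-20178/1933, M3=10170/1933, M4=-8850/1933, M5=0
seg 0: a=-1, c=M0/2=0, d=(M1−M0)/(6·1)=5190/1933, b=Δ0−h0·(2M0+M1)/6=-12922/1933
seg 1: a=-5, c=M1/2=15570/1933, d=(M2−M1)/(6·1)=-8553/1933, b=Δ1−h1·(2M1+M2)/6=2648/1933
seg 2: a=0, c=M2/2=-10089/1933, d=(M3−M2)/(6·2)=2529/1933, b=Δ2−h2·(2M2+M3)/6=8129/1933
seg 3: a=-2, c=M3/2=5085/1933, d=(M4−M3)/(6·3)=-3170/5799, b=Δ3−h3·(2M3+M4)/6=-1879/1933
seg 4: a=4, c=M4/2=-4425/1933, d=(M5−M4)/(6·2)=1475/3866, b=Δ4−h4·(2M4+M5)/6=101/1933
t_q=3/2 → seg 1, τ=1/2; S=-5+2648/1933·τ+15570/1933·τ²+-8553/1933·τ³=-44141/15464

  seg 0: a=-1 b=-12922/1933 c=0 d=5190/1933
  seg 1: a=-5 b=2648/1933 c=15570/1933 d=-8553/1933
  seg 2: a=0 b=8129/1933 c=-10089/1933 d=2529/1933
  seg 3: a=-2 b=-1879/1933 c=5085/1933 d=-3170/5799
  seg 4: a=4 b=101/1933 c=-4425/1933 d=1475/3866
S(3/2) = -44141/15464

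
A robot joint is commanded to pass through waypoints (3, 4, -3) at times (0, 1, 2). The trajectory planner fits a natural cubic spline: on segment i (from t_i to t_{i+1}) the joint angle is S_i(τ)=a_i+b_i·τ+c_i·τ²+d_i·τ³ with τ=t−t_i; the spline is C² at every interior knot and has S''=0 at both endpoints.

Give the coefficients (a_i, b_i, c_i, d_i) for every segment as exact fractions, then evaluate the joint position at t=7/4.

Δ: Δ0=1, Δ1=-7
row 1: diag=4, rhs=-48; c'=1/4, d'=-12
back: M1=-12
M: M0=0, M1=-12, M2=0
seg 0: a=3, c=M0/2=0, d=(M1−M0)/(6·1)=-2, b=Δ0−h0·(2M0+M1)/6=3
seg 1: a=4, c=M1/2=-6, d=(M2−M1)/(6·1)=2, b=Δ1−h1·(2M1+M2)/6=-3
t_q=7/4 → seg 1, τ=3/4; S=4+-3·τ+-6·τ²+2·τ³=-25/32

  seg 0: a=3 b=3 c=0 d=-2
  seg 1: a=4 b=-3 c=-6 d=2
S(7/4) = -25/32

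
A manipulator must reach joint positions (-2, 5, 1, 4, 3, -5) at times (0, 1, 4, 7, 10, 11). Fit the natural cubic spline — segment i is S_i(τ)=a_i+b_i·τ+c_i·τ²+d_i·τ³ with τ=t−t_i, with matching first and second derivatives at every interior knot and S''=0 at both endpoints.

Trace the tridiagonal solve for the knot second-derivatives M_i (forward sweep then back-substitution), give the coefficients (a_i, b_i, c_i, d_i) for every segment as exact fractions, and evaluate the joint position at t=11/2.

Δ: Δ0=7, Δ1=-4/3, Δ2=1, Δ3=-1/3, Δ4=-8
row 1: diag=8, rhs=-50; c'=3/8, d'=-25/4
row 2: denom=12−3·3/8=87/8; d'=(14−3·-25/4)/(87/8)=262/87
row 3: denom=12−3·8/29=324/29; d'=(-8−3·262/87)/(324/29)=-247/162
row 4: denom=8−3·29/108=259/36; d'=(-46−3·-247/162)/(259/36)=-4474/777
back: M4=-4474/777
back: M3=-247/162−29/108·-4474/777=50/2331
back: M2=262/87−8/29·50/2331=7006/2331
back: M1=-25/4−3/8·7006/2331=-5732/777
M: M0=0, M1=-5732/777, M2=7006/2331, M3=50/2331, M4=-4474/777, M5=0
seg 0: a=-2, c=M0/2=0, d=(M1−M0)/(6·1)=-2866/2331, b=Δ0−h0·(2M0+M1)/6=19183/2331
seg 1: a=5, c=M1/2=-2866/777, d=(M2−M1)/(6·3)=12101/20979, b=Δ1−h1·(2M1+M2)/6=10585/2331
seg 2: a=1, c=M2/2=3503/2331, d=(M3−M2)/(6·3)=-94/567, b=Δ2−h2·(2M2+M3)/6=-4700/2331
seg 3: a=4, c=M3/2=25/2331, d=(M4−M3)/(6·3)=-6736/20979, b=Δ3−h3·(2M3+M4)/6=5884/2331
seg 4: a=3, c=M4/2=-2237/777, d=(M5−M4)/(6·1)=2237/2331, b=Δ4−h4·(2M4+M5)/6=-14174/2331
t_q=11/2 → seg 2, τ=3/2; S=1+-4700/2331·τ+3503/2331·τ²+-94/567·τ³=59/74

  seg 0: a=-2 b=19183/2331 c=0 d=-2866/2331
  seg 1: a=5 b=10585/2331 c=-2866/777 d=12101/20979
  seg 2: a=1 b=-4700/2331 c=3503/2331 d=-94/567
  seg 3: a=4 b=5884/2331 c=25/2331 d=-6736/20979
  seg 4: a=3 b=-14174/2331 c=-2237/777 d=2237/2331
S(11/2) = 59/74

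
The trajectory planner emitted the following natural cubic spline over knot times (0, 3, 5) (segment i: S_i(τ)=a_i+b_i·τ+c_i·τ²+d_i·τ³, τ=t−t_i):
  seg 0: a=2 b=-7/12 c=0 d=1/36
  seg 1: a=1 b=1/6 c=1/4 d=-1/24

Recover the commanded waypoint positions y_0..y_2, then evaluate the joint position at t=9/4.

y_0=2 y_1=1 y_2=2
S(9/4) = 257/256

y_0 = S_0(0) = a_0 = 2
y_1 = S_1(0) = a_1 = 1
y_2 = S_1(2) = 2
t_q=9/4 is in segment 0 (τ=9/4); S_0(τ)=257/256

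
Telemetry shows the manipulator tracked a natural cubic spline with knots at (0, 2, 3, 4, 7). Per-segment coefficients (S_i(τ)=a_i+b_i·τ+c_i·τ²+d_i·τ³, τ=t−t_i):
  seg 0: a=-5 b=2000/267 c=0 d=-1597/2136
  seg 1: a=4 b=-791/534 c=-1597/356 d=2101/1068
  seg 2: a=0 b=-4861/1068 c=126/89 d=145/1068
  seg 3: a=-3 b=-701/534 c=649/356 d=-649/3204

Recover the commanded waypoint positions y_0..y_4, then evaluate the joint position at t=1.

y_0=-5 y_1=4 y_2=0 y_3=-3 y_4=4
S(1) = 1241/712

y_0 = S_0(0) = a_0 = -5
y_1 = S_1(0) = a_1 = 4
y_2 = S_2(0) = a_2 = 0
y_3 = S_3(0) = a_3 = -3
y_4 = S_3(3) = 4
t_q=1 is in segment 0 (τ=1); S_0(τ)=1241/712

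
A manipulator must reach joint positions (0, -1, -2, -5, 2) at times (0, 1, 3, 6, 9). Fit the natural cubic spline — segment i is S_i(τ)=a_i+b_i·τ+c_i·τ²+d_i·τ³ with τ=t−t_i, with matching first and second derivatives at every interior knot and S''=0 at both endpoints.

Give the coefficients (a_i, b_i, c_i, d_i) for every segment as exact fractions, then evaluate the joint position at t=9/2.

Δ: Δ0=-1, Δ1=-1/2, Δ2=-1, Δ3=7/3
row 1: diag=6, rhs=3; c'=1/3, d'=1/2
row 2: denom=10−2·1/3=28/3; d'=(-3−2·1/2)/(28/3)=-3/7
row 3: denom=12−3·9/28=309/28; d'=(20−3·-3/7)/(309/28)=596/309
back: M3=596/309
back: M2=-3/7−9/28·596/309=-108/103
back: M1=1/2−1/3·-108/103=175/206
M: M0=0, M1=175/206, M2=-108/103, M3=596/309, M4=0
seg 0: a=0, c=M0/2=0, d=(M1−M0)/(6·1)=175/1236, b=Δ0−h0·(2M0+M1)/6=-1411/1236
seg 1: a=-1, c=M1/2=175/412, d=(M2−M1)/(6·2)=-391/2472, b=Δ1−h1·(2M1+M2)/6=-443/618
seg 2: a=-2, c=M2/2=-54/103, d=(M3−M2)/(6·3)=460/2781, b=Δ2−h2·(2M2+M3)/6=-283/309
seg 3: a=-5, c=M3/2=298/309, d=(M4−M3)/(6·3)=-298/2781, b=Δ3−h3·(2M3+M4)/6=125/309
t_q=9/2 → seg 2, τ=3/2; S=-2+-283/309·τ+-54/103·τ²+460/2781·τ³=-823/206

  seg 0: a=0 b=-1411/1236 c=0 d=175/1236
  seg 1: a=-1 b=-443/618 c=175/412 d=-391/2472
  seg 2: a=-2 b=-283/309 c=-54/103 d=460/2781
  seg 3: a=-5 b=125/309 c=298/309 d=-298/2781
S(9/2) = -823/206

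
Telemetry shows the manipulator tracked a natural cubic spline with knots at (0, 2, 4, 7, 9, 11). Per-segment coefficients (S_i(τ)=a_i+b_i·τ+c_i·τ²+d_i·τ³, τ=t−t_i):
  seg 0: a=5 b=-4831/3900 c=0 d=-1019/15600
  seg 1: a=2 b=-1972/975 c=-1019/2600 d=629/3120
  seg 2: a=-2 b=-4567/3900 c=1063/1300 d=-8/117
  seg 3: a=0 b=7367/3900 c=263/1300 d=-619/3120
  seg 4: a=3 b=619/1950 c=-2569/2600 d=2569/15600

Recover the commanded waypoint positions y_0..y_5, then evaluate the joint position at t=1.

y_0=5 y_1=2 y_2=-2 y_3=0 y_4=3 y_5=1
S(1) = 19219/5200

y_0 = S_0(0) = a_0 = 5
y_1 = S_1(0) = a_1 = 2
y_2 = S_2(0) = a_2 = -2
y_3 = S_3(0) = a_3 = 0
y_4 = S_4(0) = a_4 = 3
y_5 = S_4(2) = 1
t_q=1 is in segment 0 (τ=1); S_0(τ)=19219/5200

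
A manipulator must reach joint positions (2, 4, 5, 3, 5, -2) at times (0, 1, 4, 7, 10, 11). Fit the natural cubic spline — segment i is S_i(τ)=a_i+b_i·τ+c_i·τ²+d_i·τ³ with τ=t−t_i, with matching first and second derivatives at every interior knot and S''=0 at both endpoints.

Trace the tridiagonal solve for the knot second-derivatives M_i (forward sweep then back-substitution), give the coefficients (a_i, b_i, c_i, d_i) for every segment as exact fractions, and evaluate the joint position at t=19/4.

Δ: Δ0=2, Δ1=1/3, Δ2=-2/3, Δ3=2/3, Δ4=-7
row 1: diag=8, rhs=-10; c'=3/8, d'=-5/4
row 2: denom=12−3·3/8=87/8; d'=(-6−3·-5/4)/(87/8)=-6/29
row 3: denom=12−3·8/29=324/29; d'=(8−3·-6/29)/(324/29)=125/162
row 4: denom=8−3·29/108=259/36; d'=(-46−3·125/162)/(259/36)=-5218/777
back: M4=-5218/777
back: M3=125/162−29/108·-5218/777=6002/2331
back: M2=-6/29−8/29·6002/2331=-2138/2331
back: M1=-5/4−3/8·-2138/2331=-704/777
M: M0=0, M1=-704/777, M2=-2138/2331, M3=6002/2331, M4=-5218/777, M5=0
seg 0: a=2, c=M0/2=0, d=(M1−M0)/(6·1)=-352/2331, b=Δ0−h0·(2M0+M1)/6=5014/2331
seg 1: a=4, c=M1/2=-352/777, d=(M2−M1)/(6·3)=-13/20979, b=Δ1−h1·(2M1+M2)/6=3958/2331
seg 2: a=5, c=M2/2=-1069/2331, d=(M3−M2)/(6·3)=110/567, b=Δ2−h2·(2M2+M3)/6=-2417/2331
seg 3: a=3, c=M3/2=3001/2331, d=(M4−M3)/(6·3)=-10828/20979, b=Δ3−h3·(2M3+M4)/6=3379/2331
seg 4: a=5, c=M4/2=-2609/777, d=(M5−M4)/(6·1)=2609/2331, b=Δ4−h4·(2M4+M5)/6=-11099/2331
t_q=19/4 → seg 2, τ=3/4; S=5+-2417/2331·τ+-1069/2331·τ²+110/567·τ³=33535/8288

  seg 0: a=2 b=5014/2331 c=0 d=-352/2331
  seg 1: a=4 b=3958/2331 c=-352/777 d=-13/20979
  seg 2: a=5 b=-2417/2331 c=-1069/2331 d=110/567
  seg 3: a=3 b=3379/2331 c=3001/2331 d=-10828/20979
  seg 4: a=5 b=-11099/2331 c=-2609/777 d=2609/2331
S(19/4) = 33535/8288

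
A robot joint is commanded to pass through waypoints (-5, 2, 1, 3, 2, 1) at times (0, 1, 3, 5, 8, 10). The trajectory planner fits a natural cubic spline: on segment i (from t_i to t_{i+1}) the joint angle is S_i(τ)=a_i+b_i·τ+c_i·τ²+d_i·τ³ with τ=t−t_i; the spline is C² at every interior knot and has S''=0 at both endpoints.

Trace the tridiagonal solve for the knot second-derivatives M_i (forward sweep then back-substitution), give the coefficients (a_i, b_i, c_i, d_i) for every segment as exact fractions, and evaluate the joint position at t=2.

  seg 0: a=-5 b=95497/11292 c=0 d=-16453/11292
  seg 1: a=2 b=23069/5646 c=-16453/3764 d=23467/22584
  seg 2: a=1 b=-2624/2823 c=3507/1882 d=-2537/5646
  seg 3: a=3 b=3196/2823 c=-1567/1882 d=1943/16938
  seg 4: a=2 b=-4327/5646 c=188/941 d=-94/2823
S(2) = 20731/7528

Δ: Δ0=7, Δ1=-1/2, Δ2=1, Δ3=-1/3, Δ4=-1/2
row 1: diag=6, rhs=-45; c'=1/3, d'=-15/2
row 2: denom=8−2·1/3=22/3; d'=(9−2·-15/2)/(22/3)=36/11
row 3: denom=10−2·3/11=104/11; d'=(-8−2·36/11)/(104/11)=-20/13
row 4: denom=10−3·33/104=941/104; d'=(-1−3·-20/13)/(941/104)=376/941
back: M4=376/941
back: M3=-20/13−33/104·376/941=-1567/941
back: M2=36/11−3/11·-1567/941=3507/941
back: M1=-15/2−1/3·3507/941=-16453/1882
M: M0=0, M1=-16453/1882, M2=3507/941, M3=-1567/941, M4=376/941, M5=0
seg 0: a=-5, c=M0/2=0, d=(M1−M0)/(6·1)=-16453/11292, b=Δ0−h0·(2M0+M1)/6=95497/11292
seg 1: a=2, c=M1/2=-16453/3764, d=(M2−M1)/(6·2)=23467/22584, b=Δ1−h1·(2M1+M2)/6=23069/5646
seg 2: a=1, c=M2/2=3507/1882, d=(M3−M2)/(6·2)=-2537/5646, b=Δ2−h2·(2M2+M3)/6=-2624/2823
seg 3: a=3, c=M3/2=-1567/1882, d=(M4−M3)/(6·3)=1943/16938, b=Δ3−h3·(2M3+M4)/6=3196/2823
seg 4: a=2, c=M4/2=188/941, d=(M5−M4)/(6·2)=-94/2823, b=Δ4−h4·(2M4+M5)/6=-4327/5646
t_q=2 → seg 1, τ=1; S=2+23069/5646·τ+-16453/3764·τ²+23467/22584·τ³=20731/7528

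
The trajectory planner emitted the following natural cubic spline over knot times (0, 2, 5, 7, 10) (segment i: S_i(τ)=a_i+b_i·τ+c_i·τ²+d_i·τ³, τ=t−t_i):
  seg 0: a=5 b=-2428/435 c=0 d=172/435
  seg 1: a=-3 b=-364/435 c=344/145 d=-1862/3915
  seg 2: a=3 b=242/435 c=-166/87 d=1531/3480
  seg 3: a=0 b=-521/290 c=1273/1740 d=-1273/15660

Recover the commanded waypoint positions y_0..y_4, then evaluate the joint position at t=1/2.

y_0=5 y_1=-3 y_2=3 y_3=0 y_4=-1
S(1/2) = 131/58

y_0 = S_0(0) = a_0 = 5
y_1 = S_1(0) = a_1 = -3
y_2 = S_2(0) = a_2 = 3
y_3 = S_3(0) = a_3 = 0
y_4 = S_3(3) = -1
t_q=1/2 is in segment 0 (τ=1/2); S_0(τ)=131/58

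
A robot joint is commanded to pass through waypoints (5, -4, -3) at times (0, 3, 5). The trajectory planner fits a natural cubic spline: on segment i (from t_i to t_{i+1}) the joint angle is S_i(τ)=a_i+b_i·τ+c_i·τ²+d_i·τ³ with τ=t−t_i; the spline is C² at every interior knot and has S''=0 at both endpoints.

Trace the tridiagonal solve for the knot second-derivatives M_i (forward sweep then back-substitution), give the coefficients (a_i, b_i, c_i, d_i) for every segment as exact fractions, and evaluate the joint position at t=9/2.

  seg 0: a=5 b=-81/20 c=0 d=7/60
  seg 1: a=-4 b=-9/10 c=21/20 d=-7/40
S(9/2) = -229/64

Δ: Δ0=-3, Δ1=1/2
row 1: diag=10, rhs=21; c'=1/5, d'=21/10
back: M1=21/10
M: M0=0, M1=21/10, M2=0
seg 0: a=5, c=M0/2=0, d=(M1−M0)/(6·3)=7/60, b=Δ0−h0·(2M0+M1)/6=-81/20
seg 1: a=-4, c=M1/2=21/20, d=(M2−M1)/(6·2)=-7/40, b=Δ1−h1·(2M1+M2)/6=-9/10
t_q=9/2 → seg 1, τ=3/2; S=-4+-9/10·τ+21/20·τ²+-7/40·τ³=-229/64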